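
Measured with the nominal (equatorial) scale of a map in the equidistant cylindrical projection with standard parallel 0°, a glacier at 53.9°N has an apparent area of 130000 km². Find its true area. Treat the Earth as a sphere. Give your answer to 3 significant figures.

In the plate carrée (x = Rλ, y = Rφ), meridians are true-scale (h = 1) and parallels are stretched by k = sec φ.
Areal scale = h·k = 1 × sec φ; at 53.9°, h = 1.000, k = 1.697, so h·k = 1.697.
True area = apparent / (areal scale) = 130000 / 1.697 ≈ 76600 km².

76600 km²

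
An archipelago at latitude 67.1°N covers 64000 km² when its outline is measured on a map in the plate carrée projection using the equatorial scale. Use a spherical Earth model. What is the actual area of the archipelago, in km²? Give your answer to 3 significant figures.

In the plate carrée (x = Rλ, y = Rφ), meridians are true-scale (h = 1) and parallels are stretched by k = sec φ.
Areal scale = h·k = 1 × sec φ; at 67.1°, h = 1.000, k = 2.570, so h·k = 2.570.
True area = apparent / (areal scale) = 64000 / 2.570 ≈ 24900 km².

24900 km²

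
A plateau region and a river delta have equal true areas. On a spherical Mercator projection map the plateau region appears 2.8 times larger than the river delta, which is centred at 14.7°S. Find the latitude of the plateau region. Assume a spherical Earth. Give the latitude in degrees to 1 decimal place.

For equal true areas on Mercator, apparent areas scale as sec²φ, so the ratio is cos²φ₂ / cos²φ₁.
cos²φ₂ / cos²φ₁ = 2.8  ⇒  cos φ₁ = cos 14.7° / √2.8 = 0.9673/1.673 = 0.5781.
φ₁ = arccos(0.5781) ≈ 54.7°.

54.7°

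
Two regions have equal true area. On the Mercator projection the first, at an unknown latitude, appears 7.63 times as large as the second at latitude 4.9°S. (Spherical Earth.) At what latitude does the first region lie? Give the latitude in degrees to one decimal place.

68.9°

For equal true areas on Mercator, apparent areas scale as sec²φ, so the ratio is cos²φ₂ / cos²φ₁.
cos²φ₂ / cos²φ₁ = 7.63  ⇒  cos φ₁ = cos 4.9° / √7.63 = 0.9963/2.762 = 0.3607.
φ₁ = arccos(0.3607) ≈ 68.9°.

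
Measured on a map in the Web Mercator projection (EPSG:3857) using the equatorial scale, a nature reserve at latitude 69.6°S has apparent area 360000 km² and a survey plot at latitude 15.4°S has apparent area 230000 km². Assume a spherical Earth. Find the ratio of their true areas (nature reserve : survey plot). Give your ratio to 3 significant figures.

Since Mercator area scale is 1/cos²φ, the true area equals the apparent area multiplied by cos²φ.
True area of nature reserve: 360000 × cos²(69.6°) = 360000 × 0.1215 = 43740 km².
True area of survey plot: 230000 × cos²(15.4°) = 230000 × 0.9295 = 213800 km².
Ratio = 43740 / 213800 ≈ 0.205.

0.205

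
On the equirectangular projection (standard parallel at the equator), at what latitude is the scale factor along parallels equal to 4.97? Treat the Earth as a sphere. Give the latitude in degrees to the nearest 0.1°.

Plate carrée: h = 1, k = sec φ along parallels.
sec φ = 4.97  ⇒  cos φ = 0.2012  ⇒  φ ≈ 78.4°.

78.4°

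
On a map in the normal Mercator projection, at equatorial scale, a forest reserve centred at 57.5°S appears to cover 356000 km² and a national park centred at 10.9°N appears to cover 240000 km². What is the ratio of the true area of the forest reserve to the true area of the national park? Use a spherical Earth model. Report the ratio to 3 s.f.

On Mercator the areal scale is sec²φ, so true area = apparent × cos²φ.
True area of forest reserve: 356000 × cos²(57.5°) = 356000 × 0.2887 = 102800 km².
True area of national park: 240000 × cos²(10.9°) = 240000 × 0.9642 = 231400 km².
Ratio = 102800 / 231400 ≈ 0.444.

0.444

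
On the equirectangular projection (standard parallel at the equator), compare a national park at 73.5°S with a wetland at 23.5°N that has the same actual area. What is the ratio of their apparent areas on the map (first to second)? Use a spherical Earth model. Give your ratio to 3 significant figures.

For the equirectangular projection with φ₀ = 0 (plate carrée), h = 1 along meridians and k = sec φ along parallels.
Areal scale at 73.5°: h·k = 1.000 × 3.521 = 3.521.
Areal scale at 23.5°: h·k = 1.000 × 1.090 = 1.090.
Ratio = 3.521/1.090 ≈ 3.23.

3.23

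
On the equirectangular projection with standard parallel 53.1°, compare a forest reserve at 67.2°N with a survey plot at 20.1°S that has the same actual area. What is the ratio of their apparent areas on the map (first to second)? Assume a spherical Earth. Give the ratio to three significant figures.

2.42

The equidistant cylindrical projection with φ₀ = 53.1° has h = 1 (meridians true) and k = cos φ₀ / cos φ along parallels.
Areal scale at 67.2°: h·k = 1.000 × 1.549 = 1.549.
Areal scale at 20.1°: h·k = 1.000 × 0.6394 = 0.6394.
Ratio = 1.549/0.6394 ≈ 2.42.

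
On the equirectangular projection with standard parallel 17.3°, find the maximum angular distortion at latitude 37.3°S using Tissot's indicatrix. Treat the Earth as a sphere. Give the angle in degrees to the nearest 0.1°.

10.4°

The equidistant cylindrical projection with φ₀ = 17.3° has h = 1 (meridians true) and k = cos φ₀ / cos φ along parallels.
At 37.3°: h = 1.000, k = 1.200; principal scales a = 1.200, b = 1.000.
sin(ω/2) = (a − b)/(a + b) = 0.2002/2.200 = 0.09101, so ω = 2 arcsin(0.09101) ≈ 10.4°.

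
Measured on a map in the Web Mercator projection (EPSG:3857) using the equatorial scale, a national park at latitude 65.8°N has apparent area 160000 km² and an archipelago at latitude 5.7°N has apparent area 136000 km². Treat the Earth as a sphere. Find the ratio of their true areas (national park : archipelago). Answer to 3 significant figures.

0.200

On Mercator the areal scale is sec²φ, so true area = apparent × cos²φ.
True area of national park: 160000 × cos²(65.8°) = 160000 × 0.1680 = 26890 km².
True area of archipelago: 136000 × cos²(5.7°) = 136000 × 0.9901 = 134700 km².
Ratio = 26890 / 134700 ≈ 0.200.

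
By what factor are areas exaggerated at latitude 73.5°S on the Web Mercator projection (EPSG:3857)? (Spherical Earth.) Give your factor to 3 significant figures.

12.4

For Mercator, h = k = sec φ (a conformal cylindrical projection has a single point scale, 1/cos φ).
Areal scale = k² = sec²φ = 1/cos²(73.5°) = 1/0.2840² = 12.40.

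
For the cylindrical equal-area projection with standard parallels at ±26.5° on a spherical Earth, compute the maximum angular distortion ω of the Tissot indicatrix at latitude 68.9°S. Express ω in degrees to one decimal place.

For cylindrical equal-area with standard parallel φ₀, h = cos φ / cos φ₀ and k = cos φ₀ / cos φ, so h·k = 1.
At 68.9°: h = 0.4023, k = 2.486; principal scales a = 2.486, b = 0.4023.
sin(ω/2) = (a − b)/(a + b) = 2.084/2.888 = 0.7214, so ω = 2 arcsin(0.7214) ≈ 92.3°.

92.3°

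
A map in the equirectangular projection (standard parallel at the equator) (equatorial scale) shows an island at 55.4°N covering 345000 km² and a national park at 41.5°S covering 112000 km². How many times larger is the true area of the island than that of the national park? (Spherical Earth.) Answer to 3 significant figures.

2.34

On the plate carrée, areal scale = h·k = 1 × sec φ, so true area = apparent × cos φ.
True area of island: 345000 × cos(55.4°) = 345000 × 0.5678 = 195900 km².
True area of national park: 112000 × cos(41.5°) = 112000 × 0.7490 = 83880 km².
Ratio = 195900 / 83880 ≈ 2.34.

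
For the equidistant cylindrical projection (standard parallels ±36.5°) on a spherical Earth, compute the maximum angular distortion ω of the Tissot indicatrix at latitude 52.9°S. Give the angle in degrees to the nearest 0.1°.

16.4°

With standard parallel φ₀ = 36.5°, the equirectangular projection gives x = Rλ cos φ₀, y = Rφ, so h = 1 and k = cos 36.5° / cos φ.
At 52.9°: h = 1.000, k = 1.333; principal scales a = 1.333, b = 1.000.
sin(ω/2) = (a − b)/(a + b) = 0.3326/2.333 = 0.1426, so ω = 2 arcsin(0.1426) ≈ 16.4°.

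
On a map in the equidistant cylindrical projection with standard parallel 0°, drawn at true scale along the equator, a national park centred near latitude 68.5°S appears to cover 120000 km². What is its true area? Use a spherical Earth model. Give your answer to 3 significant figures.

44000 km²

In the plate carrée (x = Rλ, y = Rφ), meridians are true-scale (h = 1) and parallels are stretched by k = sec φ.
Areal scale = h·k = 1 × sec φ; at 68.5°, h = 1.000, k = 2.729, so h·k = 2.729.
True area = apparent / (areal scale) = 120000 / 2.729 ≈ 44000 km².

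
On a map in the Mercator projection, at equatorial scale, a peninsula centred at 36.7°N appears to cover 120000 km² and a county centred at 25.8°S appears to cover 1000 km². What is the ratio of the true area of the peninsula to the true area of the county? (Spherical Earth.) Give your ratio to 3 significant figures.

On Mercator the areal scale is sec²φ, so true area = apparent × cos²φ.
True area of peninsula: 120000 × cos²(36.7°) = 120000 × 0.6428 = 77140 km².
True area of county: 1000 × cos²(25.8°) = 1000 × 0.8106 = 810.6 km².
Ratio = 77140 / 810.6 ≈ 95.2.

95.2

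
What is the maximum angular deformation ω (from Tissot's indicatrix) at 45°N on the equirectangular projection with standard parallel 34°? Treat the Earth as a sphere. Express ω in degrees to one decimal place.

In the equirectangular projection with standard parallel φ₀ = 34° (x = Rλ cos φ₀, y = Rφ), meridians are true-scale (h = 1) and the parallel scale is k = cos φ₀ / cos φ.
At 45°: h = 1.000, k = 1.172; principal scales a = 1.172, b = 1.000.
sin(ω/2) = (a − b)/(a + b) = 0.1724/2.172 = 0.07937, so ω = 2 arcsin(0.07937) ≈ 9.1°.

9.1°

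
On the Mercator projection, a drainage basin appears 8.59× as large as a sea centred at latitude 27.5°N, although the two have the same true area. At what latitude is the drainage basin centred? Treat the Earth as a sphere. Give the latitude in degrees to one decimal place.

On Mercator, (apparent₁)/(apparent₂) = sec²φ₁ / sec²φ₂ when true areas are equal.
cos²φ₂ / cos²φ₁ = 8.59  ⇒  cos φ₁ = cos 27.5° / √8.59 = 0.8870/2.931 = 0.3026.
φ₁ = arccos(0.3026) ≈ 72.4°.

72.4°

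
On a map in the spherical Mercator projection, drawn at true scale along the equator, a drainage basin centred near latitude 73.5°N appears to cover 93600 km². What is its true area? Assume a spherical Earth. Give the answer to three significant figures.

7550 km²

The Mercator projection is conformal; its linear scale factor is the same in every direction and equals sec φ = 1/cos φ.
Areal scale = k² = sec²φ = 1/cos²(73.5°) = 1/0.2840² = 12.40.
True area = apparent / (areal scale) = 93600 / 12.40 ≈ 7550 km².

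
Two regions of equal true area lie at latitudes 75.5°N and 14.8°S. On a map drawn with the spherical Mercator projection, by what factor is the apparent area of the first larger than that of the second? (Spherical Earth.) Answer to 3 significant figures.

On Mercator, area is exaggerated by sec²φ = 1/cos²φ.
At 75.5°: sec²(75.5°) = 1/0.2504² = 15.95.
At 14.8°: sec²(14.8°) = 1/0.9668² = 1.070.
Ratio = 15.95/1.070 = cos²(14.8°)/cos²(75.5°) ≈ 14.9.

14.9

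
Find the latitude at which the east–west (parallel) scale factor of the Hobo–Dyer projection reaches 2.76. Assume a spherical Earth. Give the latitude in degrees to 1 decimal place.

73.3°

Hobo–Dyer is a cylindrical equal-area projection with standard parallels at ±37.5°. A cylindrical equal-area projection with standard parallel φ₀ has meridian scale h = cos φ / cos φ₀ and parallel scale k = cos φ₀ / cos φ (so areas are preserved, h·k = 1).
k = cos φ₀ / cos φ = 2.76  ⇒  cos φ = cos 37.5° / 2.76 = 0.2874.
φ = arccos(0.2874) ≈ 73.3°.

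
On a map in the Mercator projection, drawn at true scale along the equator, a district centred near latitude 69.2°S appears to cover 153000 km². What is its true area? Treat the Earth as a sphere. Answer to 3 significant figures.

19300 km²

For Mercator, h = k = sec φ (a conformal cylindrical projection has a single point scale, 1/cos φ).
Areal scale = k² = sec²φ = 1/cos²(69.2°) = 1/0.3551² = 7.930.
True area = apparent / (areal scale) = 153000 / 7.930 ≈ 19300 km².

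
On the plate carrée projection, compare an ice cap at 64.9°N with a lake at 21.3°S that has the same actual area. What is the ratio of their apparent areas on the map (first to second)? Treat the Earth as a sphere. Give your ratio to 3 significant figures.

2.20

For the equirectangular projection with φ₀ = 0 (plate carrée), h = 1 along meridians and k = sec φ along parallels.
Areal scale at 64.9°: h·k = 1.000 × 2.357 = 2.357.
Areal scale at 21.3°: h·k = 1.000 × 1.073 = 1.073.
Ratio = 2.357/1.073 ≈ 2.20.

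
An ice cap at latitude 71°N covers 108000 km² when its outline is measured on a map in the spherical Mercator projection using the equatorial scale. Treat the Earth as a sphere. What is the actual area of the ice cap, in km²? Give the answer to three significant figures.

For Mercator, h = k = sec φ (a conformal cylindrical projection has a single point scale, 1/cos φ).
Areal scale = k² = sec²φ = 1/cos²(71°) = 1/0.3256² = 9.434.
True area = apparent / (areal scale) = 108000 / 9.434 ≈ 11400 km².

11400 km²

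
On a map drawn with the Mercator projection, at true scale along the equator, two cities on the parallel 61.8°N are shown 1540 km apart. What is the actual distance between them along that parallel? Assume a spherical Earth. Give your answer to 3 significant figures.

728 km

Mercator is conformal, so the point scale is isotropic: h = k = sec φ = 1/cos φ.
Along the parallel at 61.8°, map distances are exaggerated by k = sec 61.8° = 2.116.
True distance = 1540 / 2.116 = 1540 × cos 61.8° ≈ 728 km.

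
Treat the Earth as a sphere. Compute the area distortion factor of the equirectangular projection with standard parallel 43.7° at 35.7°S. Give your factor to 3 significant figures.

With standard parallel φ₀ = 43.7°, the equirectangular projection gives x = Rλ cos φ₀, y = Rφ, so h = 1 and k = cos 43.7° / cos φ.
Areal scale = h·k = 1 × cos φ₀ / cos φ; at 35.7°, h = 1.000, k = 0.8903, so h·k = 0.8903.

0.890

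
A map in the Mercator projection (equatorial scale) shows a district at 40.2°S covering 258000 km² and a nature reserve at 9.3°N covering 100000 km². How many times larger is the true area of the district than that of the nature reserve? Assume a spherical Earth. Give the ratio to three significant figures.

Since Mercator area scale is 1/cos²φ, the true area equals the apparent area multiplied by cos²φ.
True area of district: 258000 × cos²(40.2°) = 258000 × 0.5834 = 150500 km².
True area of nature reserve: 100000 × cos²(9.3°) = 100000 × 0.9739 = 97390 km².
Ratio = 150500 / 97390 ≈ 1.55.

1.55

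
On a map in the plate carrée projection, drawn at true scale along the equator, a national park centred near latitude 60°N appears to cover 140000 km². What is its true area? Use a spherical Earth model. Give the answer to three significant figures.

Plate carrée maps x = Rλ, y = Rφ. The meridian scale is h = 1 and the parallel scale is k = 1/cos φ = sec φ.
Areal scale = h·k = 1 × sec φ; at 60°, h = 1.000, k = 2.000, so h·k = 2.000.
True area = apparent / (areal scale) = 140000 / 2.000 ≈ 70000 km².

70000 km²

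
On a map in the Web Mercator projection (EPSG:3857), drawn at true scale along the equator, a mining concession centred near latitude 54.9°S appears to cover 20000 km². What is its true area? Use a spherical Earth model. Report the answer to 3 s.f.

The Mercator projection is conformal; its linear scale factor is the same in every direction and equals sec φ = 1/cos φ.
Areal scale = k² = sec²φ = 1/cos²(54.9°) = 1/0.5750² = 3.025.
True area = apparent / (areal scale) = 20000 / 3.025 ≈ 6610 km².

6610 km²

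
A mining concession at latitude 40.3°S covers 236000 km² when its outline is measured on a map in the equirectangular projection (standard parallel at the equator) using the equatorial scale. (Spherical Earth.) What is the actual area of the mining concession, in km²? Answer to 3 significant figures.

180000 km²

Plate carrée maps x = Rλ, y = Rφ. The meridian scale is h = 1 and the parallel scale is k = 1/cos φ = sec φ.
Areal scale = h·k = 1 × sec φ; at 40.3°, h = 1.000, k = 1.311, so h·k = 1.311.
True area = apparent / (areal scale) = 236000 / 1.311 ≈ 180000 km².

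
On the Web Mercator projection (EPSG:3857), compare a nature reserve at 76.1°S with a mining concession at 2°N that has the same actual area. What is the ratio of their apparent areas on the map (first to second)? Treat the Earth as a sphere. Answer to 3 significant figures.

On Mercator, area is exaggerated by sec²φ = 1/cos²φ.
At 76.1°: sec²(76.1°) = 1/0.2402² = 17.33.
At 2°: sec²(2°) = 1/0.9994² = 1.001.
Ratio = 17.33/1.001 = cos²(2°)/cos²(76.1°) ≈ 17.3.

17.3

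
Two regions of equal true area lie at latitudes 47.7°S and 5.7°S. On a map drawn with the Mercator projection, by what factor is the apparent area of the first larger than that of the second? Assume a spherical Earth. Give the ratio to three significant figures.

2.19

On Mercator, area is exaggerated by sec²φ = 1/cos²φ.
At 47.7°: sec²(47.7°) = 1/0.6730² = 2.208.
At 5.7°: sec²(5.7°) = 1/0.9951² = 1.010.
Ratio = 2.208/1.010 = cos²(5.7°)/cos²(47.7°) ≈ 2.19.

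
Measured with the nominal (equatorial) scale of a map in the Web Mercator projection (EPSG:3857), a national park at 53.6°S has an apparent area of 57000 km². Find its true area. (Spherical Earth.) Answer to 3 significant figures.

20100 km²

Mercator is conformal, so the point scale is isotropic: h = k = sec φ = 1/cos φ.
Areal scale = k² = sec²φ = 1/cos²(53.6°) = 1/0.5934² = 2.840.
True area = apparent / (areal scale) = 57000 / 2.840 ≈ 20100 km².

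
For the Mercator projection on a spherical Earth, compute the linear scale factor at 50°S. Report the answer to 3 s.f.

The Mercator projection is conformal; its linear scale factor is the same in every direction and equals sec φ = 1/cos φ.
k = 1/cos 50° = 1/0.6428 = 1.556.

1.56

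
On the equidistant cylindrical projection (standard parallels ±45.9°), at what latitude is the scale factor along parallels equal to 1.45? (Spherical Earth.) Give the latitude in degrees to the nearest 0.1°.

The equidistant cylindrical projection with φ₀ = 45.9° has h = 1 (meridians true) and k = cos φ₀ / cos φ along parallels.
k = cos φ₀ / cos φ = 1.45  ⇒  cos φ = cos 45.9° / 1.45 = 0.4799.
φ = arccos(0.4799) ≈ 61.3°.

61.3°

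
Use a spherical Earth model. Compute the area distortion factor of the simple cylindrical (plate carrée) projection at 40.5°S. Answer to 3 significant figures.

1.32

Plate carrée maps x = Rλ, y = Rφ. The meridian scale is h = 1 and the parallel scale is k = 1/cos φ = sec φ.
Areal scale = h·k = 1 × sec φ; at 40.5°, h = 1.000, k = 1.315, so h·k = 1.315.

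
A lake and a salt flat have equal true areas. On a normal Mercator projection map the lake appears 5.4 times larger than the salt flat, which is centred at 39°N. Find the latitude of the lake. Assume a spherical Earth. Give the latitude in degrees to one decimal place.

For equal true areas on Mercator, apparent areas scale as sec²φ, so the ratio is cos²φ₂ / cos²φ₁.
cos²φ₂ / cos²φ₁ = 5.4  ⇒  cos φ₁ = cos 39° / √5.4 = 0.7771/2.324 = 0.3344.
φ₁ = arccos(0.3344) ≈ 70.5°.

70.5°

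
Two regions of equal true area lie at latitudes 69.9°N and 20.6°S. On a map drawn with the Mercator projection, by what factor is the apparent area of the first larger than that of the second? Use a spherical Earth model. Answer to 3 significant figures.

7.42

On Mercator, area is exaggerated by sec²φ = 1/cos²φ.
At 69.9°: sec²(69.9°) = 1/0.3437² = 8.467.
At 20.6°: sec²(20.6°) = 1/0.9361² = 1.141.
Ratio = 8.467/1.141 = cos²(20.6°)/cos²(69.9°) ≈ 7.42.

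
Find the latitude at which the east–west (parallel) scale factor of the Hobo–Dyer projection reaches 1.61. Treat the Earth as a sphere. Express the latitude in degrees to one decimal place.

60.5°

The Hobo–Dyer projection is cylindrical equal-area with φ₀ = 37.5°. A cylindrical equal-area projection with standard parallel φ₀ has meridian scale h = cos φ / cos φ₀ and parallel scale k = cos φ₀ / cos φ (so areas are preserved, h·k = 1).
k = cos φ₀ / cos φ = 1.61  ⇒  cos φ = cos 37.5° / 1.61 = 0.4928.
φ = arccos(0.4928) ≈ 60.5°.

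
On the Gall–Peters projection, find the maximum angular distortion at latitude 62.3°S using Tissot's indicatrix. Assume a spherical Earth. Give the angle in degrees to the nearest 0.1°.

46.7°

The Gall–Peters projection is cylindrical equal-area with φ₀ = 45°. A cylindrical equal-area projection with standard parallel φ₀ has meridian scale h = cos φ / cos φ₀ and parallel scale k = cos φ₀ / cos φ (so areas are preserved, h·k = 1).
At 62.3°: h = 0.6574, k = 1.521; principal scales a = 1.521, b = 0.6574.
sin(ω/2) = (a − b)/(a + b) = 0.8638/2.179 = 0.3965, so ω = 2 arcsin(0.3965) ≈ 46.7°.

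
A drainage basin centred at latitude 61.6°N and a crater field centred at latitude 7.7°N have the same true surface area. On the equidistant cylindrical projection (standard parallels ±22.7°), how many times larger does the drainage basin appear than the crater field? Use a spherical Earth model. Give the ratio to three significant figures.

The equidistant cylindrical projection with φ₀ = 22.7° has h = 1 (meridians true) and k = cos φ₀ / cos φ along parallels.
Areal scale at 61.6°: h·k = 1.000 × 1.940 = 1.940.
Areal scale at 7.7°: h·k = 1.000 × 0.9309 = 0.9309.
Ratio = 1.940/0.9309 ≈ 2.08.

2.08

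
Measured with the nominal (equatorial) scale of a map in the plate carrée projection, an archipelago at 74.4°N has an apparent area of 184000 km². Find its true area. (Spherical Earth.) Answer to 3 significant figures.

49500 km²

In the plate carrée (x = Rλ, y = Rφ), meridians are true-scale (h = 1) and parallels are stretched by k = sec φ.
Areal scale = h·k = 1 × sec φ; at 74.4°, h = 1.000, k = 3.719, so h·k = 3.719.
True area = apparent / (areal scale) = 184000 / 3.719 ≈ 49500 km².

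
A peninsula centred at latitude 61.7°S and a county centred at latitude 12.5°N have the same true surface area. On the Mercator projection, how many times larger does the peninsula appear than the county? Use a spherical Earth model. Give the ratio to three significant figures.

On Mercator, area is exaggerated by sec²φ = 1/cos²φ.
At 61.7°: sec²(61.7°) = 1/0.4741² = 4.449.
At 12.5°: sec²(12.5°) = 1/0.9763² = 1.049.
Ratio = 4.449/1.049 = cos²(12.5°)/cos²(61.7°) ≈ 4.24.

4.24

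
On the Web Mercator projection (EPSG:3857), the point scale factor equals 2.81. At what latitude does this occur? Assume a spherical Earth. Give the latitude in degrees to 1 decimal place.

69.2°

Mercator scale is k = sec φ = 1/cos φ.
1/cos φ = 2.81  ⇒  cos φ = 0.3559  ⇒  φ = arccos(0.3559) ≈ 69.2°.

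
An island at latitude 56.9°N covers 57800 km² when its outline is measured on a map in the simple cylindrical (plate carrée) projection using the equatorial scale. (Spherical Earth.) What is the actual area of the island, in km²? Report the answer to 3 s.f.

31600 km²

For the equirectangular projection with φ₀ = 0 (plate carrée), h = 1 along meridians and k = sec φ along parallels.
Areal scale = h·k = 1 × sec φ; at 56.9°, h = 1.000, k = 1.831, so h·k = 1.831.
True area = apparent / (areal scale) = 57800 / 1.831 ≈ 31600 km².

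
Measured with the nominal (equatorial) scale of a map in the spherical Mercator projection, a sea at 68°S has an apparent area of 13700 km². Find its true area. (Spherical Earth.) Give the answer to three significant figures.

1920 km²

For Mercator, h = k = sec φ (a conformal cylindrical projection has a single point scale, 1/cos φ).
Areal scale = k² = sec²φ = 1/cos²(68°) = 1/0.3746² = 7.126.
True area = apparent / (areal scale) = 13700 / 7.126 ≈ 1920 km².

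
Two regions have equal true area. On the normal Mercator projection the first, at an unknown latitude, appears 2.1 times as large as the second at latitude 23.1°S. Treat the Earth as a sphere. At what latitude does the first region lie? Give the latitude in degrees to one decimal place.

Mercator areal scale is sec²φ, so apparent-area ratio = sec²φ₁ / sec²φ₂ = cos²φ₂ / cos²φ₁.
cos²φ₂ / cos²φ₁ = 2.1  ⇒  cos φ₁ = cos 23.1° / √2.1 = 0.9198/1.449 = 0.6347.
φ₁ = arccos(0.6347) ≈ 50.6°.

50.6°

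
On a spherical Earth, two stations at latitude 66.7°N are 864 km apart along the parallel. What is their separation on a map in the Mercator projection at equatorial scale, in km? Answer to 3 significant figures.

Mercator is conformal, so the point scale is isotropic: h = k = sec φ = 1/cos φ.
Along the parallel, k = sec 66.7° = 1/0.3955 = 2.528.
Map distance = 864 × 2.528 ≈ 2180 km.

2180 km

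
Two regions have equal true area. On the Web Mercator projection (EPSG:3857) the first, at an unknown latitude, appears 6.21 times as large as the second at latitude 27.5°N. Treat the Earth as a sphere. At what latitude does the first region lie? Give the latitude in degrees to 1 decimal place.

69.1°

Mercator areal scale is sec²φ, so apparent-area ratio = sec²φ₁ / sec²φ₂ = cos²φ₂ / cos²φ₁.
cos²φ₂ / cos²φ₁ = 6.21  ⇒  cos φ₁ = cos 27.5° / √6.21 = 0.8870/2.492 = 0.3559.
φ₁ = arccos(0.3559) ≈ 69.1°.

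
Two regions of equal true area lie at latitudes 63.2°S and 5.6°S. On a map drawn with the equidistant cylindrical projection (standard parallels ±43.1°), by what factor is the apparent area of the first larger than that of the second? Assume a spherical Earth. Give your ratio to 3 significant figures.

With standard parallel φ₀ = 43.1°, the equirectangular projection gives x = Rλ cos φ₀, y = Rφ, so h = 1 and k = cos 43.1° / cos φ.
Areal scale at 63.2°: h·k = 1.000 × 1.619 = 1.619.
Areal scale at 5.6°: h·k = 1.000 × 0.7337 = 0.7337.
Ratio = 1.619/0.7337 ≈ 2.21.

2.21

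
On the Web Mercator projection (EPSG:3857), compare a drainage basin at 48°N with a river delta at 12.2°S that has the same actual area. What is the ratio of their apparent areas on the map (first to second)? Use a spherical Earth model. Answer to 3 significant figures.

2.13

Mercator areal scale is sec²φ.
At 48°: sec²(48°) = 1/0.6691² = 2.233.
At 12.2°: sec²(12.2°) = 1/0.9774² = 1.047.
Ratio = 2.233/1.047 = cos²(12.2°)/cos²(48°) ≈ 2.13.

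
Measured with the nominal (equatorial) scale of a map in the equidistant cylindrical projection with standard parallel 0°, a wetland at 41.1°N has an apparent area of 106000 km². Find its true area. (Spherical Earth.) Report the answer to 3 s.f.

Plate carrée maps x = Rλ, y = Rφ. The meridian scale is h = 1 and the parallel scale is k = 1/cos φ = sec φ.
Areal scale = h·k = 1 × sec φ; at 41.1°, h = 1.000, k = 1.327, so h·k = 1.327.
True area = apparent / (areal scale) = 106000 / 1.327 ≈ 79900 km².

79900 km²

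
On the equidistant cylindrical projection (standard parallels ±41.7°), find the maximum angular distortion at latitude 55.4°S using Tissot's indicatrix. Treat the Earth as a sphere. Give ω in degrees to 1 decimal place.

15.6°

In the equirectangular projection with standard parallel φ₀ = 41.7° (x = Rλ cos φ₀, y = Rφ), meridians are true-scale (h = 1) and the parallel scale is k = cos φ₀ / cos φ.
At 55.4°: h = 1.000, k = 1.315; principal scales a = 1.315, b = 1.000.
sin(ω/2) = (a − b)/(a + b) = 0.3149/2.315 = 0.1360, so ω = 2 arcsin(0.1360) ≈ 15.6°.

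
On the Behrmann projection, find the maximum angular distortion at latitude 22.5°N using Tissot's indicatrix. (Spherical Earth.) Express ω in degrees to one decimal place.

7.4°

The Behrmann projection is cylindrical equal-area with φ₀ = 30°. For cylindrical equal-area with standard parallel φ₀, h = cos φ / cos φ₀ and k = cos φ₀ / cos φ, so h·k = 1.
At 22.5°: h = 1.067, k = 0.9374; principal scales a = 1.067, b = 0.9374.
sin(ω/2) = (a − b)/(a + b) = 0.1294/2.004 = 0.06458, so ω = 2 arcsin(0.06458) ≈ 7.4°.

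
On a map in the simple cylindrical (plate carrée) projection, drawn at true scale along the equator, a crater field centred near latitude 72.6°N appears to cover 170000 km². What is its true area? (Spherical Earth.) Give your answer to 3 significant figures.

50800 km²

For the equirectangular projection with φ₀ = 0 (plate carrée), h = 1 along meridians and k = sec φ along parallels.
Areal scale = h·k = 1 × sec φ; at 72.6°, h = 1.000, k = 3.344, so h·k = 3.344.
True area = apparent / (areal scale) = 170000 / 3.344 ≈ 50800 km².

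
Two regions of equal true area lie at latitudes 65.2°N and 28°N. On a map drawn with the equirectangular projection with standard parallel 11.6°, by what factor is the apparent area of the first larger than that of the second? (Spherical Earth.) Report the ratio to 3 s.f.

2.11

The equidistant cylindrical projection with φ₀ = 11.6° has h = 1 (meridians true) and k = cos φ₀ / cos φ along parallels.
Areal scale at 65.2°: h·k = 1.000 × 2.335 = 2.335.
Areal scale at 28°: h·k = 1.000 × 1.109 = 1.109.
Ratio = 2.335/1.109 ≈ 2.11.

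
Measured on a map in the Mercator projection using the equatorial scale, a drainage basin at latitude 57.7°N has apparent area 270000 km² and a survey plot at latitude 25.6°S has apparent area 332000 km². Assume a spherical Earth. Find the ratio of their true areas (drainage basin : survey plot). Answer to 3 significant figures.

0.286

Mercator's areal exaggeration is sec²φ; hence true area = (apparent area) · cos²φ.
True area of drainage basin: 270000 × cos²(57.7°) = 270000 × 0.2855 = 77090 km².
True area of survey plot: 332000 × cos²(25.6°) = 332000 × 0.8133 = 270000 km².
Ratio = 77090 / 270000 ≈ 0.286.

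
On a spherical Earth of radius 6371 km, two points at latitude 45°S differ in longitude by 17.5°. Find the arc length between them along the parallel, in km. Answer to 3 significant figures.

Arc length along a parallel = R cos φ · Δλ (with Δλ in radians).
= 6371 × cos 45° × (17.5° × π/180) = 6371 × 0.7071 × 0.3054 ≈ 1380 km.

1380 km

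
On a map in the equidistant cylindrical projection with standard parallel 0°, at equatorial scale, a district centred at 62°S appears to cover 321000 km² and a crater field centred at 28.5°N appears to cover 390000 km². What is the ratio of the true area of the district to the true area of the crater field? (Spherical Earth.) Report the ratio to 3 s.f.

0.440

On the plate carrée, areal scale = h·k = 1 × sec φ, so true area = apparent × cos φ.
True area of district: 321000 × cos(62°) = 321000 × 0.4695 = 150700 km².
True area of crater field: 390000 × cos(28.5°) = 390000 × 0.8788 = 342700 km².
Ratio = 150700 / 342700 ≈ 0.440.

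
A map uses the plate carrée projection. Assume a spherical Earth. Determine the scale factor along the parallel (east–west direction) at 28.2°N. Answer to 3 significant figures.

For the equirectangular projection with φ₀ = 0 (plate carrée), h = 1 along meridians and k = sec φ along parallels.
k = 1/cos 28.2° = 1/0.8813 = 1.135.

1.13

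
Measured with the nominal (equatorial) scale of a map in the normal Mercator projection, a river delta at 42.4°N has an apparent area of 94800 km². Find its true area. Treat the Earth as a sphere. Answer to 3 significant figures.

51700 km²

Mercator is conformal, so the point scale is isotropic: h = k = sec φ = 1/cos φ.
Areal scale = k² = sec²φ = 1/cos²(42.4°) = 1/0.7385² = 1.834.
True area = apparent / (areal scale) = 94800 / 1.834 ≈ 51700 km².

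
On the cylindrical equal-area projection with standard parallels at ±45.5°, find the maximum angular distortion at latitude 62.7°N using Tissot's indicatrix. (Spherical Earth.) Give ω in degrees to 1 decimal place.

For cylindrical equal-area with standard parallel φ₀, h = cos φ / cos φ₀ and k = cos φ₀ / cos φ, so h·k = 1.
At 62.7°: h = 0.6544, k = 1.528; principal scales a = 1.528, b = 0.6544.
sin(ω/2) = (a − b)/(a + b) = 0.8738/2.183 = 0.4004, so ω = 2 arcsin(0.4004) ≈ 47.2°.

47.2°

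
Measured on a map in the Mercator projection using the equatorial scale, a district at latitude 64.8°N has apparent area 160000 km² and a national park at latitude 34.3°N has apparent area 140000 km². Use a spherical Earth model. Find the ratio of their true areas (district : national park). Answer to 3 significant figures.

0.304

Since Mercator area scale is 1/cos²φ, the true area equals the apparent area multiplied by cos²φ.
True area of district: 160000 × cos²(64.8°) = 160000 × 0.1813 = 29010 km².
True area of national park: 140000 × cos²(34.3°) = 140000 × 0.6824 = 95540 km².
Ratio = 29010 / 95540 ≈ 0.304.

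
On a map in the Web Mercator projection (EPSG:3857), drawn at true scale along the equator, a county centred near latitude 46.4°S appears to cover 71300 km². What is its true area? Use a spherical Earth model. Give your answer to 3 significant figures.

33900 km²

Mercator is conformal, so the point scale is isotropic: h = k = sec φ = 1/cos φ.
Areal scale = k² = sec²φ = 1/cos²(46.4°) = 1/0.6896² = 2.103.
True area = apparent / (areal scale) = 71300 / 2.103 ≈ 33900 km².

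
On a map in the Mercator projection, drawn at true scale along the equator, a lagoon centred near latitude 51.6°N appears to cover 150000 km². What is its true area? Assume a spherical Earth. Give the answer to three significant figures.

The Mercator projection is conformal; its linear scale factor is the same in every direction and equals sec φ = 1/cos φ.
Areal scale = k² = sec²φ = 1/cos²(51.6°) = 1/0.6211² = 2.592.
True area = apparent / (areal scale) = 150000 / 2.592 ≈ 57900 km².

57900 km²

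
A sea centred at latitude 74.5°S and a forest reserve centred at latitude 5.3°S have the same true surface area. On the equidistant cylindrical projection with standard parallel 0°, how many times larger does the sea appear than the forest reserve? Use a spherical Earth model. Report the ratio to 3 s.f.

3.73

For the equirectangular projection with φ₀ = 0 (plate carrée), h = 1 along meridians and k = sec φ along parallels.
Areal scale at 74.5°: h·k = 1.000 × 3.742 = 3.742.
Areal scale at 5.3°: h·k = 1.000 × 1.004 = 1.004.
Ratio = 3.742/1.004 ≈ 3.73.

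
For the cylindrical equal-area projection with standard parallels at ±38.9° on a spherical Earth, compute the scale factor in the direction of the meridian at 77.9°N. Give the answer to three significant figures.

A cylindrical equal-area projection with standard parallel φ₀ has meridian scale h = cos φ / cos φ₀ and parallel scale k = cos φ₀ / cos φ (so areas are preserved, h·k = 1).
h = cos 77.9° / cos 38.9° = 0.2096/0.7782 = 0.2693.

0.269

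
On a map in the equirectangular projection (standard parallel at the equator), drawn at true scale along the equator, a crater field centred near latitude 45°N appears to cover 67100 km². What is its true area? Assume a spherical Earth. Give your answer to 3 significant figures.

In the plate carrée (x = Rλ, y = Rφ), meridians are true-scale (h = 1) and parallels are stretched by k = sec φ.
Areal scale = h·k = 1 × sec φ; at 45°, h = 1.000, k = 1.414, so h·k = 1.414.
True area = apparent / (areal scale) = 67100 / 1.414 ≈ 47400 km².

47400 km²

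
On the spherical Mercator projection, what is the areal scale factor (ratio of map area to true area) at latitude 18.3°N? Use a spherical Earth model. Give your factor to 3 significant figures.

For Mercator, h = k = sec φ (a conformal cylindrical projection has a single point scale, 1/cos φ).
Areal scale = k² = sec²φ = 1/cos²(18.3°) = 1/0.9494² = 1.109.

1.11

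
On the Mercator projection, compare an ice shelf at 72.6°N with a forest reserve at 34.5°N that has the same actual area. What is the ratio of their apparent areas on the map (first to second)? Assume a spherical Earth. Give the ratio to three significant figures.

Mercator is conformal with k = sec φ, so areal scale = k² = sec²φ.
At 72.6°: sec²(72.6°) = 1/0.2990² = 11.18.
At 34.5°: sec²(34.5°) = 1/0.8241² = 1.472.
Ratio = 11.18/1.472 = cos²(34.5°)/cos²(72.6°) ≈ 7.59.

7.59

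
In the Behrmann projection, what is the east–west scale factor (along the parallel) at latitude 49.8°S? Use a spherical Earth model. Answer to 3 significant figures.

1.34

Behrmann is a cylindrical equal-area projection with standard parallels at ±30°. Cylindrical equal-area (φ₀ = 30°): h = cos φ / cos 30° along meridians, k = cos 30° / cos φ along parallels; h·k = 1.
k = cos 30° / cos 49.8° = 0.8660/0.6455 = 1.342.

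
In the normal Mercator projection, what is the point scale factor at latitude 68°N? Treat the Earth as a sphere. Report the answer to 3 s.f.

Mercator is conformal, so the point scale is isotropic: h = k = sec φ = 1/cos φ.
k = 1/cos 68° = 1/0.3746 = 2.669.

2.67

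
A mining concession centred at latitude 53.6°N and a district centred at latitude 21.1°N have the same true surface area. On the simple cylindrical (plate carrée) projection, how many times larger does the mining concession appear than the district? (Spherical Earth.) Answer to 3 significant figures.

Plate carrée maps x = Rλ, y = Rφ. The meridian scale is h = 1 and the parallel scale is k = 1/cos φ = sec φ.
Areal scale at 53.6°: h·k = 1.000 × 1.685 = 1.685.
Areal scale at 21.1°: h·k = 1.000 × 1.072 = 1.072.
Ratio = 1.685/1.072 ≈ 1.57.

1.57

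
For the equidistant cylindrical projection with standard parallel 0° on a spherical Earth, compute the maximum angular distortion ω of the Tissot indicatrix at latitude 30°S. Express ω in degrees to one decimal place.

8.2°

Plate carrée maps x = Rλ, y = Rφ. The meridian scale is h = 1 and the parallel scale is k = 1/cos φ = sec φ.
At 30°: h = 1.000, k = 1.155; principal scales a = 1.155, b = 1.000.
sin(ω/2) = (a − b)/(a + b) = 0.1547/2.155 = 0.07180, so ω = 2 arcsin(0.07180) ≈ 8.2°.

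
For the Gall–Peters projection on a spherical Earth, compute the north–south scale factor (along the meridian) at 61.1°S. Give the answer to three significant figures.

0.683

The Gall–Peters projection is cylindrical equal-area with φ₀ = 45°. A cylindrical equal-area projection with standard parallel φ₀ has meridian scale h = cos φ / cos φ₀ and parallel scale k = cos φ₀ / cos φ (so areas are preserved, h·k = 1).
h = cos 61.1° / cos 45° = 0.4833/0.7071 = 0.6835.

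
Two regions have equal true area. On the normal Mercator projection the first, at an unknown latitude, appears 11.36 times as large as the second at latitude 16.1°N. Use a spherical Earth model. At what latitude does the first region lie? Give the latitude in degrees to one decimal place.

On Mercator, (apparent₁)/(apparent₂) = sec²φ₁ / sec²φ₂ when true areas are equal.
cos²φ₂ / cos²φ₁ = 11.36  ⇒  cos φ₁ = cos 16.1° / √11.36 = 0.9608/3.370 = 0.2851.
φ₁ = arccos(0.2851) ≈ 73.4°.

73.4°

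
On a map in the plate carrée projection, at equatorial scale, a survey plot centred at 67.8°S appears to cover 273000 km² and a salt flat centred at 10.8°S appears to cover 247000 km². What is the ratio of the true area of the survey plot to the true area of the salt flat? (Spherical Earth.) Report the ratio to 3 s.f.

0.425

Plate carrée has h = 1 and k = sec φ, giving areal scale sec φ; true area = (apparent area) · cos φ.
True area of survey plot: 273000 × cos(67.8°) = 273000 × 0.3778 = 103200 km².
True area of salt flat: 247000 × cos(10.8°) = 247000 × 0.9823 = 242600 km².
Ratio = 103200 / 242600 ≈ 0.425.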